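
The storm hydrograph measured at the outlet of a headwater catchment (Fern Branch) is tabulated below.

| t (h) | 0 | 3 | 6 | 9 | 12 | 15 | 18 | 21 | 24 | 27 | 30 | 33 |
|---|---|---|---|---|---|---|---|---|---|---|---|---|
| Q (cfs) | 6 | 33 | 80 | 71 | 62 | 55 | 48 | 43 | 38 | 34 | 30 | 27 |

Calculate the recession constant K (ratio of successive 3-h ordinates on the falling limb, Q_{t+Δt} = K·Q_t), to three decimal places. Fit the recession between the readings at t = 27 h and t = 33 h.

Using the recession-limb readings at t = 27 h and t = 33 h: Q falls from 34 to 27 cfs over 2 intervals.
K = (Q₂/Q₁)^(1/2) = (27/34)^(1/2) = 0.891.

K ≈ 0.891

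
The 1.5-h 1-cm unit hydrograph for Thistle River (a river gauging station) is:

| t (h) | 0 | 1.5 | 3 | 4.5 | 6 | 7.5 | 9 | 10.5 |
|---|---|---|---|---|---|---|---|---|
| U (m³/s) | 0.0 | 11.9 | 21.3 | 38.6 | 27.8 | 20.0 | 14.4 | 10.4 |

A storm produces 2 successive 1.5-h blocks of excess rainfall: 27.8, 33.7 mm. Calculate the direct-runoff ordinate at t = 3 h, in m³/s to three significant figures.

Q ≈ 99.3 m³/s

By discrete convolution, Q_j = Σ (P_i / 10 mm) · U_{j−i}.
At t = 3 h (j=2): Q = (27.8/10)·21.3 + (33.7/10)·11.9 = 99.3 m³/s.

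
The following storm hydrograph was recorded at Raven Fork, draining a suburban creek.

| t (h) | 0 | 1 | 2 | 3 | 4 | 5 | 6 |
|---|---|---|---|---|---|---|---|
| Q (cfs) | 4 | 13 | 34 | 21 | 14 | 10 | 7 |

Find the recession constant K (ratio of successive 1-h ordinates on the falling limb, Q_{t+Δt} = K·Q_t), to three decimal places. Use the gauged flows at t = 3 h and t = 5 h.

K ≈ 0.690

Using the recession-limb readings at t = 3 h and t = 5 h: Q falls from 21 to 10 cfs over 2 intervals.
K = (Q₂/Q₁)^(1/2) = (10/21)^(1/2) = 0.690.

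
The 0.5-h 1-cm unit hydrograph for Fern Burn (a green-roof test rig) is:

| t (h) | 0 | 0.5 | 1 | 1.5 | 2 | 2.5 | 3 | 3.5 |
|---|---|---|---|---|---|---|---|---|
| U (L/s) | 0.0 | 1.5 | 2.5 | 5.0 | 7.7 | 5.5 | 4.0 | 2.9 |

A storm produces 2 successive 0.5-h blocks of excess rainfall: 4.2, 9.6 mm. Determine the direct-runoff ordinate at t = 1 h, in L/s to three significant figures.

Q ≈ 2.49 L/s

By discrete convolution, Q_j = Σ (P_i / 10 mm) · U_{j−i}.
At t = 1 h (j=2): Q = (4.2/10)·2.5 + (9.6/10)·1.5 = 2.49 L/s.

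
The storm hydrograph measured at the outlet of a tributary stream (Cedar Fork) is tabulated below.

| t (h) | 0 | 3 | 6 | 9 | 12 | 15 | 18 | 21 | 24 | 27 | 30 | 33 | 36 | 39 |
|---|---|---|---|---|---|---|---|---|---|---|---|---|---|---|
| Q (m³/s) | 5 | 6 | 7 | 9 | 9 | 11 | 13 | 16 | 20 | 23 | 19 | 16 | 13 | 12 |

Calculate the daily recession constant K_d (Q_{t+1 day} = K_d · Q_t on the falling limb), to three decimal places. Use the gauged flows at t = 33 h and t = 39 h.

K_d ≈ 0.316

Between t = 33 h and t = 39 h the flow falls from 16 to 12 m³/s over 2×3 h = 6 h.
Per-interval ratio K = (12/16)^(1/2) = 0.8660; K_d = K^(24/3) = 0.316.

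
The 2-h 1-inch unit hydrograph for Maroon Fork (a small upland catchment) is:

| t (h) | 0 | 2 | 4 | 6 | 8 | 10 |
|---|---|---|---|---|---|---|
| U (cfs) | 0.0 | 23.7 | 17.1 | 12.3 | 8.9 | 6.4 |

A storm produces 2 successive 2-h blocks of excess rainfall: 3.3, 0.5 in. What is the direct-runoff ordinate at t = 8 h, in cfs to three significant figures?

By discrete convolution, Q_j = Σ (P_i / 1 in) · U_{j−i}.
At t = 8 h (j=4): Q = (3.3/1)·8.9 + (0.5/1)·12.3 = 35.5 cfs.

Q ≈ 35.5 cfs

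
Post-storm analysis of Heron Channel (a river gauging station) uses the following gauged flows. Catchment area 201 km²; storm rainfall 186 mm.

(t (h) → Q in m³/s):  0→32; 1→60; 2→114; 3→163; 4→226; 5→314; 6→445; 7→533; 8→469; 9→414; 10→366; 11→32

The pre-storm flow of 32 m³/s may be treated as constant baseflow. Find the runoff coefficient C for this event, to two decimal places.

C ≈ 0.27

ΣQ_DR = 2784 m³/s; V = ΣQ_DR·Δt = 1.002 × 10^7 m³.
Runoff depth d = V / A = 49.86 mm.
C = d / P = 49.86 / 186 = 0.27.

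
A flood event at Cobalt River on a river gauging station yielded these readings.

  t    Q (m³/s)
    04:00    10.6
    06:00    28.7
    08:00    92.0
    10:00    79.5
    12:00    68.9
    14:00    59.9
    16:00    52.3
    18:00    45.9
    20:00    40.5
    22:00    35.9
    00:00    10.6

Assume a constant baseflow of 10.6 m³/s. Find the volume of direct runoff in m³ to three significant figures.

V ≈ 2.94 × 10^6 m³

Direct-runoff ordinates (Q − Q_b): 0.0, 18.1, 81.4, 68.9, 58.3, 49.3, 41.7, 35.3, 29.9, 25.3, 0.0 m³/s.
ΣQ_DR = 408.2 m³/s.
With Δt = 2 h = 7200 s, V = ΣQ_DR · Δt = 408.2 × 7200 = 2.94 × 10^6 m³.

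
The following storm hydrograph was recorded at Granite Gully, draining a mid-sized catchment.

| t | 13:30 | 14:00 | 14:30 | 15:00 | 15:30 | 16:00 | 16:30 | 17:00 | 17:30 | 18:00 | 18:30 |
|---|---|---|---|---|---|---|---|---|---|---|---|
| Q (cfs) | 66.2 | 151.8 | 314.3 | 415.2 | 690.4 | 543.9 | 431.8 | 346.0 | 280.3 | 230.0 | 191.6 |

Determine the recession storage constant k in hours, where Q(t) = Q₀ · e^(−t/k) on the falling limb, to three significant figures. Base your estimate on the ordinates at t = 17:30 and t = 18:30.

k ≈ 2.63 h

On the falling limb, Q drops from 280.3 to 191.6 cfs between t = 17:30 and t = 18:30 (Δt = 1 h).
k = −Δt / ln(Q₂/Q₁) = −1 / ln(191.6/280.3) = 2.63 h.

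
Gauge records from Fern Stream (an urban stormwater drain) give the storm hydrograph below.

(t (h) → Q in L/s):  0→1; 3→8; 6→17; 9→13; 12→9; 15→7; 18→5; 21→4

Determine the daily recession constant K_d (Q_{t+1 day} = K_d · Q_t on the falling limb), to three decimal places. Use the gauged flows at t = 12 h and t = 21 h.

K_d ≈ 0.115

Between t = 12 h and t = 21 h the flow falls from 9 to 4 L/s over 3×3 h = 9 h.
Per-interval ratio K = (4/9)^(1/3) = 0.7631; K_d = K^(24/3) = 0.115.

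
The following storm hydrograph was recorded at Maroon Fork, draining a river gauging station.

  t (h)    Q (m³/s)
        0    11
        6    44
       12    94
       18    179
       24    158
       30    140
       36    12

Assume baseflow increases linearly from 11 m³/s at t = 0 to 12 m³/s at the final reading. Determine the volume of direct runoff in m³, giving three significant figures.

V ≈ 1.20 × 10^7 m³

Direct-runoff ordinates (Q − Q_b): 0.00, 32.83, 82.67, 167.50, 146.33, 128.17, 0.00 m³/s.
ΣQ_DR = 557.5 m³/s.
With Δt = 6 h = 21600 s, V = ΣQ_DR · Δt = 557.5 × 21600 = 1.20 × 10^7 m³.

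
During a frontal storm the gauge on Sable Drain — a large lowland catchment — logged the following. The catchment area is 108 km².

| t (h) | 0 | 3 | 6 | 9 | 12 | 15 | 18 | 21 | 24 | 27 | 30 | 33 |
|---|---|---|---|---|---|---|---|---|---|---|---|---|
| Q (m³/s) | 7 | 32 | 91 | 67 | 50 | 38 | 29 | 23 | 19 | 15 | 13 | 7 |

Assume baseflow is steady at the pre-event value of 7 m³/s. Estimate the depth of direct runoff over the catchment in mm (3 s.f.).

Direct runoff: 0.0, 25.0, 84.0, 60.0, 43.0, 31.0, 22.0, 16.0, 12.0, 8.0, 6.0, 0.0 m³/s; ΣQ_DR = 307.0 m³/s.
V = ΣQ_DR · Δt = 307.0 × 10800 s = 3.316 × 10^6 m³.
Over A = 108 km², depth = V / A = 30.7 mm.

d ≈ 30.7 mm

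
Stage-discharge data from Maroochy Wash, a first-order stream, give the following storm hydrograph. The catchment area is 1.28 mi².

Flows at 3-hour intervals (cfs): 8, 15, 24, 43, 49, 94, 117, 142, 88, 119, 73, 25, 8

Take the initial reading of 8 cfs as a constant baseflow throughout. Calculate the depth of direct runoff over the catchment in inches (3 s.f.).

d ≈ 2.55 in

Direct runoff: 0.0, 7.0, 16.0, 35.0, 41.0, 86.0, 109.0, 134.0, 80.0, 111.0, 65.0, 17.0, 0.0 cfs; ΣQ_DR = 701.0 cfs.
V = ΣQ_DR · Δt = 701.0 × 10800 s = 7.571 × 10^6 ft³.
Over A = 1.28 mi², depth = V / A = 2.55 in.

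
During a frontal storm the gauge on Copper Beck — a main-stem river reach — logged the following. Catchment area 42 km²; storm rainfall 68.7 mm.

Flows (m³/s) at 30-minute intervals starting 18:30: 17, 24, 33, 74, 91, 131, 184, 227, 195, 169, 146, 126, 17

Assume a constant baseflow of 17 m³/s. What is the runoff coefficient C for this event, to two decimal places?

C ≈ 0.76

ΣQ_DR = 1213 m³/s; V = ΣQ_DR·Δt = 2.183 × 10^6 m³.
Runoff depth d = V / A = 51.99 mm.
C = d / P = 51.99 / 68.7 = 0.76.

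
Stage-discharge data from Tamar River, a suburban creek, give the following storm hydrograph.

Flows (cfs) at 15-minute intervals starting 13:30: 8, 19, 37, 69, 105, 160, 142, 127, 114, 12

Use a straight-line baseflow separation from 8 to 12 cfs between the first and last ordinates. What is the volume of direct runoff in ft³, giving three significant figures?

V ≈ 6.24 × 10^5 ft³

Direct-runoff ordinates (Q − Q_b): 0.00, 10.56, 28.11, 59.67, 95.22, 149.78, 131.33, 115.89, 102.44, 0.00 cfs.
ΣQ_DR = 693.0 cfs.
With Δt = 0.25 h = 900 s, V = ΣQ_DR · Δt = 693.0 × 900 = 6.24 × 10^5 ft³.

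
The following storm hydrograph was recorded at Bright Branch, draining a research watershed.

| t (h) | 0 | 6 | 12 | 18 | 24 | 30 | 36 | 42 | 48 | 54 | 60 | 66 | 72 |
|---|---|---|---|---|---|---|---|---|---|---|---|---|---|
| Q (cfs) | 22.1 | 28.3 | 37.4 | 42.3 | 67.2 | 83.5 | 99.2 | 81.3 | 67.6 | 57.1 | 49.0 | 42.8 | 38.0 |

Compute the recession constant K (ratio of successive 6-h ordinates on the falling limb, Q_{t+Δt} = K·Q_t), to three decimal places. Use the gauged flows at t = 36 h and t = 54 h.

Using the recession-limb readings at t = 36 h and t = 54 h: Q falls from 99.2 to 57.1 cfs over 3 intervals.
K = (Q₂/Q₁)^(1/3) = (57.1/99.2)^(1/3) = 0.832.

K ≈ 0.832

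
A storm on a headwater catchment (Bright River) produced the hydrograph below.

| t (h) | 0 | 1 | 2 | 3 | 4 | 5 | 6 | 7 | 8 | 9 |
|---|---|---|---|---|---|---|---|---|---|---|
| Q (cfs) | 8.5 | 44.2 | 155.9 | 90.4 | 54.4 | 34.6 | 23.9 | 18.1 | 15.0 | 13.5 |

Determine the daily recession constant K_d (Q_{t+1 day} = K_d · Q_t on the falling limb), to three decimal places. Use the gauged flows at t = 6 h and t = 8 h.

Between t = 6 h and t = 8 h the flow falls from 23.9 to 15.0 cfs over 2×1 h = 2 h.
Per-interval ratio K = (15.0/23.9)^(1/2) = 0.7922; K_d = K^(24/1) = 0.004.

K_d ≈ 0.004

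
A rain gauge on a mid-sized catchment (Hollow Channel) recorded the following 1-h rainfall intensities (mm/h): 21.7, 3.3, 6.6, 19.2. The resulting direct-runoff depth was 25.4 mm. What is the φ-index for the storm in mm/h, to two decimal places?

φ ≈ 7.75 mm/h

Only the 2 blocks with intensity above φ contribute runoff: 21.7, 19.2 mm/h.
Σ(I−φ)·Δt = d  ⇒  (21.7+19.2 − 2φ)·1 = 25.4
φ = (40.90 − 25.4/1) / 2 = 7.75 mm/h.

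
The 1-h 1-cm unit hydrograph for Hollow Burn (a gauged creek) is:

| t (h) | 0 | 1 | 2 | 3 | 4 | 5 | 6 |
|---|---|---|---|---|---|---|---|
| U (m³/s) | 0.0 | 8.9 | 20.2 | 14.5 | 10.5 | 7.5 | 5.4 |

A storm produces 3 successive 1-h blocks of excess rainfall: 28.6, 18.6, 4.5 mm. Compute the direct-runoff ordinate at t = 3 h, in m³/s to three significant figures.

By discrete convolution, Q_j = Σ (P_i / 10 mm) · U_{j−i}.
At t = 3 h (j=3): Q = (28.6/10)·14.5 + (18.6/10)·20.2 + (4.5/10)·8.9 = 83.0 m³/s.

Q ≈ 83.0 m³/s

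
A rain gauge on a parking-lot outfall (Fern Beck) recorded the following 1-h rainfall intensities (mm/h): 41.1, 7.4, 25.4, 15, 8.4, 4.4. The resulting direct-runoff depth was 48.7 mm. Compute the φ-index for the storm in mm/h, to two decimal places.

Only the 3 blocks with intensity above φ contribute runoff: 41.1, 25.4, 15 mm/h.
Σ(I−φ)·Δt = d  ⇒  (41.1+25.4+15 − 3φ)·1 = 48.7
φ = (81.50 − 48.7/1) / 3 = 10.93 mm/h.

φ ≈ 10.93 mm/h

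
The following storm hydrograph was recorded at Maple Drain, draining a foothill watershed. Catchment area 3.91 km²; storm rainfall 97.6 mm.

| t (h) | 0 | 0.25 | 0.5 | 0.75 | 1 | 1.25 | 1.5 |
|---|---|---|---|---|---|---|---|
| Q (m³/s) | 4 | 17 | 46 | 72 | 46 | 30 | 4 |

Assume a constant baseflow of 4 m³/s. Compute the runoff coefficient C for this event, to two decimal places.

ΣQ_DR = 191.0 m³/s; V = ΣQ_DR·Δt = 1.719 × 10^5 m³.
Runoff depth d = V / A = 43.96 mm.
C = d / P = 43.96 / 97.6 = 0.45.

C ≈ 0.45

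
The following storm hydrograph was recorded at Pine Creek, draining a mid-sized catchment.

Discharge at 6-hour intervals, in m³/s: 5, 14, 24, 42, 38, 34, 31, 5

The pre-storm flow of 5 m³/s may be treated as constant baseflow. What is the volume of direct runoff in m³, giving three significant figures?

Direct-runoff ordinates (Q − Q_b): 0.0, 9.0, 19.0, 37.0, 33.0, 29.0, 26.0, 0.0 m³/s.
ΣQ_DR = 153.0 m³/s.
With Δt = 6 h = 21600 s, V = ΣQ_DR · Δt = 153.0 × 21600 = 3.30 × 10^6 m³.

V ≈ 3.30 × 10^6 m³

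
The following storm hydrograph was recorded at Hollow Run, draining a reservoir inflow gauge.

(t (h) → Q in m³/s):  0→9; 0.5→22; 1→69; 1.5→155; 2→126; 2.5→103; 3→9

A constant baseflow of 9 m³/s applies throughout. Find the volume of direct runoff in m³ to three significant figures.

V ≈ 7.74 × 10^5 m³

Direct-runoff ordinates (Q − Q_b): 0.0, 13.0, 60.0, 146.0, 117.0, 94.0, 0.0 m³/s.
ΣQ_DR = 430.0 m³/s.
With Δt = 0.5 h = 1800 s, V = ΣQ_DR · Δt = 430.0 × 1800 = 7.74 × 10^5 m³.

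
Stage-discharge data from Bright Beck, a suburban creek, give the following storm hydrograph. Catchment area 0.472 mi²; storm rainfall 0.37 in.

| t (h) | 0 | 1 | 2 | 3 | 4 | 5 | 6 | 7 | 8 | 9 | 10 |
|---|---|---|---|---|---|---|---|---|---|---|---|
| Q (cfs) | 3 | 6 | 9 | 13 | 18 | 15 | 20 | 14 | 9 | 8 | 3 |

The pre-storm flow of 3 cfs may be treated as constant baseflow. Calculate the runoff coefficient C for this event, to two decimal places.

C ≈ 0.75

ΣQ_DR = 85.00 cfs; V = ΣQ_DR·Δt = 3.060 × 10^5 ft³.
Runoff depth d = V / A = 0.2791 in.
C = d / P = 0.2791 / 0.37 = 0.75.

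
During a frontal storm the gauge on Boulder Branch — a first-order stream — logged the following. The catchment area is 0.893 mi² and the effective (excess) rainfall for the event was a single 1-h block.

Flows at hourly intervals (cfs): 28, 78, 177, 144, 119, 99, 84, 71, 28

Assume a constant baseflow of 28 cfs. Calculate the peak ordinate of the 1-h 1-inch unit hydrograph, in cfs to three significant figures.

U_p ≈ 149 cfs

Direct runoff: 0.0, 50.0, 149.0, 116.0, 91.0, 71.0, 56.0, 43.0, 0.0 cfs; ΣQ_DR = 576.0 cfs, peak = 149.0 cfs.
Runoff depth d = ΣQ_DR·Δt / A = 576.0 × 3600 / (0.893 mi²) = 0.9995 in.
The 1-inch UH is the DRH scaled by (1 in)/d, so U_p = 149.0 × 1/0.9995 = 149 cfs.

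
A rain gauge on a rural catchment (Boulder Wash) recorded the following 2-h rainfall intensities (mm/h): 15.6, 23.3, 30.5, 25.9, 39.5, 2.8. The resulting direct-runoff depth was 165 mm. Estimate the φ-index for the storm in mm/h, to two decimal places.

φ ≈ 10.46 mm/h

Only the 5 blocks with intensity above φ contribute runoff: 15.6, 23.3, 30.5, 25.9, 39.5 mm/h.
Σ(I−φ)·Δt = d  ⇒  (15.6+23.3+30.5+25.9+39.5 − 5φ)·2 = 165
φ = (134.8 − 165/2) / 5 = 10.46 mm/h.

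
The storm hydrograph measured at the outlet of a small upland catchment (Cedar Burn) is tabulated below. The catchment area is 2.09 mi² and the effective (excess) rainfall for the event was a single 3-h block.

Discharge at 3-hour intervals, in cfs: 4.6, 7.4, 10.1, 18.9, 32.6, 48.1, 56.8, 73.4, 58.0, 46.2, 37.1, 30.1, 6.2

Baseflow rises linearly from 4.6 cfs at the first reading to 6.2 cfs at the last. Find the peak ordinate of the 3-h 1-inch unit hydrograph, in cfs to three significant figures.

U_p ≈ 84.9 cfs

Direct runoff: 0.00, 2.67, 5.23, 13.90, 27.47, 42.83, 51.40, 67.87, 52.33, 40.40, 31.17, 24.03, 0.00 cfs; ΣQ_DR = 359.3 cfs, peak = 67.87 cfs.
Runoff depth d = ΣQ_DR·Δt / A = 359.3 × 10800 / (2.09 mi²) = 0.7992 in.
The 1-inch UH is the DRH scaled by (1 in)/d, so U_p = 67.87 × 1/0.7992 = 84.9 cfs.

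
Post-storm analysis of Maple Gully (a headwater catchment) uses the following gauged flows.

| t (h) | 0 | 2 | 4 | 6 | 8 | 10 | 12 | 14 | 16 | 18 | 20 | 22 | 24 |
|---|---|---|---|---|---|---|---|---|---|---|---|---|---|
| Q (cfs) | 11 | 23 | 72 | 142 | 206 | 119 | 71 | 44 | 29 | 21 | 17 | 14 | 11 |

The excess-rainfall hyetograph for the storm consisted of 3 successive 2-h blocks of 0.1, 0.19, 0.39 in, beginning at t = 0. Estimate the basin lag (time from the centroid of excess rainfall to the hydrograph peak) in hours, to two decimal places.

Centroid of excess rainfall: t_c = Σ P_i·t̄_i / ΣP_i = 3.8529 h (block centres at 1, 3, 5 h).
Hydrograph peak occurs at t = 8 h, so basin lag t_L = 8 − 3.8529 = 4.15 h.

t_L ≈ 4.15 h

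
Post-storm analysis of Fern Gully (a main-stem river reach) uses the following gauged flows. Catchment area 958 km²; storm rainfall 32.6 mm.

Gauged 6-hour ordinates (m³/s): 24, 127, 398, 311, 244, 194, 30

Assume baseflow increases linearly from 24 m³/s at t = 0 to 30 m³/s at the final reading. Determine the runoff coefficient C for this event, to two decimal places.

ΣQ_DR = 1139 m³/s; V = ΣQ_DR·Δt = 2.460 × 10^7 m³.
Runoff depth d = V / A = 25.68 mm.
C = d / P = 25.68 / 32.6 = 0.79.

C ≈ 0.79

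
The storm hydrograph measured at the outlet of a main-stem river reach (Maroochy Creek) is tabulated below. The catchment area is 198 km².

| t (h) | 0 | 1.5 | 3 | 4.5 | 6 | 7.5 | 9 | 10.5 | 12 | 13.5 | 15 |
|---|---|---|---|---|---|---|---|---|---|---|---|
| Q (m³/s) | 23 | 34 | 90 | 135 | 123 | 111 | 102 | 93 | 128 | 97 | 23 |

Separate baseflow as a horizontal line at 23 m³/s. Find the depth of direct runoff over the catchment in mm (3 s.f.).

Direct runoff: 0.0, 11.0, 67.0, 112.0, 100.0, 88.0, 79.0, 70.0, 105.0, 74.0, 0.0 m³/s; ΣQ_DR = 706.0 m³/s.
V = ΣQ_DR · Δt = 706.0 × 5400 s = 3.812 × 10^6 m³.
Over A = 198 km², depth = V / A = 19.3 mm.

d ≈ 19.3 mm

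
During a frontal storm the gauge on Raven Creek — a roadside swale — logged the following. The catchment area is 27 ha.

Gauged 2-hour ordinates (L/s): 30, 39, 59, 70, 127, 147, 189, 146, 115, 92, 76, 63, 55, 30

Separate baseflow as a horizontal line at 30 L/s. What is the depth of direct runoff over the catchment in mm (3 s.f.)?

Direct runoff: 0.0, 9.0, 29.0, 40.0, 97.0, 117.0, 159.0, 116.0, 85.0, 62.0, 46.0, 33.0, 25.0, 0.0 L/s; ΣQ_DR = 818.0 L/s.
V = ΣQ_DR · Δt = 818.0 × 7200 s = 5.890 × 10^6 L.
Over A = 27 ha, depth = V / A = 21.8 mm.

d ≈ 21.8 mm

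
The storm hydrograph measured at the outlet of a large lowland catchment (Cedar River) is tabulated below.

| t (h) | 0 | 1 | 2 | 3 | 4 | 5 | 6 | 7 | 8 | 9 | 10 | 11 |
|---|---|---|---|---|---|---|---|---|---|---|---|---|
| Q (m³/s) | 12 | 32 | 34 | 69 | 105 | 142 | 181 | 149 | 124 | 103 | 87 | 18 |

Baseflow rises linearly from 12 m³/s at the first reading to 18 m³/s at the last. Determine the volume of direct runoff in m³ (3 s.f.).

V ≈ 3.15 × 10^6 m³

Direct-runoff ordinates (Q − Q_b): 0.00, 19.45, 20.91, 55.36, 90.82, 127.27, 165.73, 133.18, 107.64, 86.09, 69.55, 0.00 m³/s.
ΣQ_DR = 876.0 m³/s.
With Δt = 1 h = 3600 s, V = ΣQ_DR · Δt = 876.0 × 3600 = 3.15 × 10^6 m³.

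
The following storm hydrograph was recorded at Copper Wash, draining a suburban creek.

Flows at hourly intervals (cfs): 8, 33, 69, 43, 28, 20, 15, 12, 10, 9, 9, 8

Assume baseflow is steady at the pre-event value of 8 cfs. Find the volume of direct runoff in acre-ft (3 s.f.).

V ≈ 13.9 acre-ft

Direct-runoff ordinates (Q − Q_b): 0.0, 25.0, 61.0, 35.0, 20.0, 12.0, 7.0, 4.0, 2.0, 1.0, 1.0, 0.0 cfs.
ΣQ_DR = 168.0 cfs.
With Δt = 1 h = 3600 s, V = ΣQ_DR · Δt = 168.0 × 3600 = 6.05 × 10^5 ft³ = 13.9 acre-ft.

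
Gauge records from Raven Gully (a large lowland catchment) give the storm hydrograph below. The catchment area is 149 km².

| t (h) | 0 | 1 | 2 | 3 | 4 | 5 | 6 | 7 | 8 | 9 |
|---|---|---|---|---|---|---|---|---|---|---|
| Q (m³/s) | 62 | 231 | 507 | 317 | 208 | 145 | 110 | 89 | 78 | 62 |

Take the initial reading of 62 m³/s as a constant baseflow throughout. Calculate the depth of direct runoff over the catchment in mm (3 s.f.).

d ≈ 28.7 mm

Direct runoff: 0.0, 169.0, 445.0, 255.0, 146.0, 83.0, 48.0, 27.0, 16.0, 0.0 m³/s; ΣQ_DR = 1189 m³/s.
V = ΣQ_DR · Δt = 1189 × 3600 s = 4.280 × 10^6 m³.
Over A = 149 km², depth = V / A = 28.7 mm.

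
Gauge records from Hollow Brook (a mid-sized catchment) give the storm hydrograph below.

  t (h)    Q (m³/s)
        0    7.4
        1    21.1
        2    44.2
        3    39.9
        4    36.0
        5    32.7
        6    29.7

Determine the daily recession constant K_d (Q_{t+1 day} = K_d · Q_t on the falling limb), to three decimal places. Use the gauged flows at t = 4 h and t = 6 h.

Between t = 4 h and t = 6 h the flow falls from 36.0 to 29.7 m³/s over 2×1 h = 2 h.
Per-interval ratio K = (29.7/36.0)^(1/2) = 0.9083; K_d = K^(24/1) = 0.099.

K_d ≈ 0.099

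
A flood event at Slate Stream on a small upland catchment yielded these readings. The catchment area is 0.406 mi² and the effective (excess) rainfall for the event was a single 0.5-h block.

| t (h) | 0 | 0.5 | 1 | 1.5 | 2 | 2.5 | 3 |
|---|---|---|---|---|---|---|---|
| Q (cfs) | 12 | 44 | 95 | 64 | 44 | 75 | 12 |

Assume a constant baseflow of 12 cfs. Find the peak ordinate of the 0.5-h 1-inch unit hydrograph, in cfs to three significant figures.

U_p ≈ 166 cfs

Direct runoff: 0.0, 32.0, 83.0, 52.0, 32.0, 63.0, 0.0 cfs; ΣQ_DR = 262.0 cfs, peak = 83.0 cfs.
Runoff depth d = ΣQ_DR·Δt / A = 262.0 × 1800 / (0.406 mi²) = 0.5000 in.
The 1-inch UH is the DRH scaled by (1 in)/d, so U_p = 83.0 × 1/0.5000 = 166 cfs.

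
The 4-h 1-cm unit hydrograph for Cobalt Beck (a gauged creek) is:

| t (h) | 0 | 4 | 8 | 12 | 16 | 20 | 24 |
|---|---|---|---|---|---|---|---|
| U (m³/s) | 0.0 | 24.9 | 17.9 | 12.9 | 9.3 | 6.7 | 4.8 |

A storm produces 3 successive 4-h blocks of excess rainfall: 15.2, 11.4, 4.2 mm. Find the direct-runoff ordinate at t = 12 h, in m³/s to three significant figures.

By discrete convolution, Q_j = Σ (P_i / 10 mm) · U_{j−i}.
At t = 12 h (j=3): Q = (15.2/10)·12.9 + (11.4/10)·17.9 + (4.2/10)·24.9 = 50.5 m³/s.

Q ≈ 50.5 m³/s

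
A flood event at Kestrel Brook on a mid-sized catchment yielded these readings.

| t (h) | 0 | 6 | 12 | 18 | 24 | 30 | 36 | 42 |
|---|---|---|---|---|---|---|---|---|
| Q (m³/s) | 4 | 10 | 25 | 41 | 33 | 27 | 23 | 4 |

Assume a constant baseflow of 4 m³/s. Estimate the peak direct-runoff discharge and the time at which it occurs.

Q_p = 37.0 m³/s at t = 18 h

Subtracting baseflow gives direct-runoff ordinates: 0.0, 6.0, 21.0, 37.0, 29.0, 23.0, 19.0, 0.0 m³/s.
The maximum is 37.0 m³/s, occurring at the reading for t = 18 h.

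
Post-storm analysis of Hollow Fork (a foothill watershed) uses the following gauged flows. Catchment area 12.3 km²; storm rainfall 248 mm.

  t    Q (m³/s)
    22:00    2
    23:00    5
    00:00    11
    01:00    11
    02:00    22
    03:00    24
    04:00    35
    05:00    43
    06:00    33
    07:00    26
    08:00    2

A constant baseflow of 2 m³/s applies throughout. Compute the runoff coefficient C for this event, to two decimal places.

C ≈ 0.23

ΣQ_DR = 192.0 m³/s; V = ΣQ_DR·Δt = 6.912 × 10^5 m³.
Runoff depth d = V / A = 56.20 mm.
C = d / P = 56.20 / 248 = 0.23.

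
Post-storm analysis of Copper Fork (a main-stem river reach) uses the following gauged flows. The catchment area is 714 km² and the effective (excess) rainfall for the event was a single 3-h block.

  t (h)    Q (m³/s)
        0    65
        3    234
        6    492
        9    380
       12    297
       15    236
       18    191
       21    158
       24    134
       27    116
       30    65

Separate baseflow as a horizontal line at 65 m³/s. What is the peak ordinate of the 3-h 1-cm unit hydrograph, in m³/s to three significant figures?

U_p ≈ 171 m³/s

Direct runoff: 0.0, 169.0, 427.0, 315.0, 232.0, 171.0, 126.0, 93.0, 69.0, 51.0, 0.0 m³/s; ΣQ_DR = 1653 m³/s, peak = 427.0 m³/s.
Runoff depth d = ΣQ_DR·Δt / A = 1653 × 10800 / (714 km²) = 25.00 mm.
The 1-cm UH is the DRH scaled by (10 mm)/d, so U_p = 427.0 × 10/25.00 = 171 m³/s.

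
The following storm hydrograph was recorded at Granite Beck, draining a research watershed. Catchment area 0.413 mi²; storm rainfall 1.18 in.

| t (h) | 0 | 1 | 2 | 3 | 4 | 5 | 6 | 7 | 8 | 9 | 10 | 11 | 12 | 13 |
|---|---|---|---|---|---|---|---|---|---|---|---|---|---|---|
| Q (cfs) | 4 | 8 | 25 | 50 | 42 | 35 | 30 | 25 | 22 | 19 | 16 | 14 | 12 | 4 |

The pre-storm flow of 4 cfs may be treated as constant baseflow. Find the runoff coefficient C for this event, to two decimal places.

C ≈ 0.79

ΣQ_DR = 250.0 cfs; V = ΣQ_DR·Δt = 9.000 × 10^5 ft³.
Runoff depth d = V / A = 0.9380 in.
C = d / P = 0.9380 / 1.18 = 0.79.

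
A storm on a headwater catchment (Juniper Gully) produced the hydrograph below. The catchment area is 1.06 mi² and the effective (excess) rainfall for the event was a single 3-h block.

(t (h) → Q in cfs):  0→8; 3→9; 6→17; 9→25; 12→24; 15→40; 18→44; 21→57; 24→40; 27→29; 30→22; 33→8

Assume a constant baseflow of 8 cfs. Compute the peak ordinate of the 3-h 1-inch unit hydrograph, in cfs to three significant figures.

U_p ≈ 49.2 cfs

Direct runoff: 0.0, 1.0, 9.0, 17.0, 16.0, 32.0, 36.0, 49.0, 32.0, 21.0, 14.0, 0.0 cfs; ΣQ_DR = 227.0 cfs, peak = 49.0 cfs.
Runoff depth d = ΣQ_DR·Δt / A = 227.0 × 10800 / (1.06 mi²) = 0.9955 in.
The 1-inch UH is the DRH scaled by (1 in)/d, so U_p = 49.0 × 1/0.9955 = 49.2 cfs.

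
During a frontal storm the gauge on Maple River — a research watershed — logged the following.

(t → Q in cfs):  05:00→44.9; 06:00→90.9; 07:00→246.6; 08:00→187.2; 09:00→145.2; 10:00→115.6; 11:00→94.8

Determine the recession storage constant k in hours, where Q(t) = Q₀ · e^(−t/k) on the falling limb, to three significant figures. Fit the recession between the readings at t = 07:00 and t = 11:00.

On the falling limb, Q drops from 246.6 to 94.8 cfs between t = 07:00 and t = 11:00 (Δt = 4 h).
k = −Δt / ln(Q₂/Q₁) = −4 / ln(94.8/246.6) = 4.18 h.

k ≈ 4.18 h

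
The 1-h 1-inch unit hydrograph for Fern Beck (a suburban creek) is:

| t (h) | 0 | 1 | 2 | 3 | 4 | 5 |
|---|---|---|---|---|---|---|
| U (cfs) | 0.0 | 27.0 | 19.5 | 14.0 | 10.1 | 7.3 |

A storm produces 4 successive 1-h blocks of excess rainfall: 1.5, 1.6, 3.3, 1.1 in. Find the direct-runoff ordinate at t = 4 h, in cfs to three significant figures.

Q ≈ 132 cfs

By discrete convolution, Q_j = Σ (P_i / 1 in) · U_{j−i}.
At t = 4 h (j=4): Q = (1.5/1)·10.1 + (1.6/1)·14.0 + (3.3/1)·19.5 + (1.1/1)·27.0 = 132 cfs.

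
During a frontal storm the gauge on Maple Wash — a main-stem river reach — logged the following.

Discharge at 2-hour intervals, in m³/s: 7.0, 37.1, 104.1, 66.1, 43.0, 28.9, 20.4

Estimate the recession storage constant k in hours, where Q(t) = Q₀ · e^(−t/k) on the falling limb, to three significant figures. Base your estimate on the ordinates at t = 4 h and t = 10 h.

k ≈ 4.68 h

On the falling limb, Q drops from 104.1 to 28.9 m³/s between t = 4 h and t = 10 h (Δt = 6 h).
k = −Δt / ln(Q₂/Q₁) = −6 / ln(28.9/104.1) = 4.68 h.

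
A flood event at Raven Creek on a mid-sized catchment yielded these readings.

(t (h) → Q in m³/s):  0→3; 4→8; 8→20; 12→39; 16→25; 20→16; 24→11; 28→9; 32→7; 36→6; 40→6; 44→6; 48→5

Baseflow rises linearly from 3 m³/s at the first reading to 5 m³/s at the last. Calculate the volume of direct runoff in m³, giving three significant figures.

V ≈ 1.57 × 10^6 m³

Direct-runoff ordinates (Q − Q_b): 0.00, 4.83, 16.67, 35.50, 21.33, 12.17, 7.00, 4.83, 2.67, 1.50, 1.33, 1.17, 0.00 m³/s.
ΣQ_DR = 109.0 m³/s.
With Δt = 4 h = 14400 s, V = ΣQ_DR · Δt = 109.0 × 14400 = 1.57 × 10^6 m³.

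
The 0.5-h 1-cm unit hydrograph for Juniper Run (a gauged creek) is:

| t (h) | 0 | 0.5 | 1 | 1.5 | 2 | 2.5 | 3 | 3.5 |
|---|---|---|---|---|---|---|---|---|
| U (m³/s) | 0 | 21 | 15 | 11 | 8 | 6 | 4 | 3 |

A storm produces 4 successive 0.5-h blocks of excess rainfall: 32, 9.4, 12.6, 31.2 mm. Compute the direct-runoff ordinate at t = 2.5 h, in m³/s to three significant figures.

By discrete convolution, Q_j = Σ (P_i / 10 mm) · U_{j−i}.
At t = 2.5 h (j=5): Q = (32/10)·6 + (9.4/10)·8 + (12.6/10)·11 + (31.2/10)·15 = 87.4 m³/s.

Q ≈ 87.4 m³/s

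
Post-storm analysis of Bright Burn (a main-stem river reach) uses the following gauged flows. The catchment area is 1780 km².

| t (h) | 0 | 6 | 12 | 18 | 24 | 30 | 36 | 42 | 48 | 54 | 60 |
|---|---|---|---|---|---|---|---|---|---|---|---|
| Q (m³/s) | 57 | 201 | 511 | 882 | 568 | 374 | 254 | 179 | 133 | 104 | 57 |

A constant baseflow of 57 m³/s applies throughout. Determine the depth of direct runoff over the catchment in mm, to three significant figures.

Direct runoff: 0.0, 144.0, 454.0, 825.0, 511.0, 317.0, 197.0, 122.0, 76.0, 47.0, 0.0 m³/s; ΣQ_DR = 2693 m³/s.
V = ΣQ_DR · Δt = 2693 × 21600 s = 5.817 × 10^7 m³.
Over A = 1780 km², depth = V / A = 32.7 mm.

d ≈ 32.7 mm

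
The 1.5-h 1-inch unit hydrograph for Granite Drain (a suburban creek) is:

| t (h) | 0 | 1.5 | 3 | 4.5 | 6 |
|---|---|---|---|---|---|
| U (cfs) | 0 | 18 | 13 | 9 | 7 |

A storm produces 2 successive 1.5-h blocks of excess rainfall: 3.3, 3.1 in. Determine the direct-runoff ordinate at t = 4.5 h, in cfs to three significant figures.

Q ≈ 70.0 cfs

By discrete convolution, Q_j = Σ (P_i / 1 in) · U_{j−i}.
At t = 4.5 h (j=3): Q = (3.3/1)·9 + (3.1/1)·13 = 70.0 cfs.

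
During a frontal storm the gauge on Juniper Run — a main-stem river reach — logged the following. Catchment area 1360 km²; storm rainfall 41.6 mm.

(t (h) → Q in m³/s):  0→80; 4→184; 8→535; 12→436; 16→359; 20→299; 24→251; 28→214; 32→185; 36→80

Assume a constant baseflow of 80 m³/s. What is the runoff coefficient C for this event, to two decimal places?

ΣQ_DR = 1823 m³/s; V = ΣQ_DR·Δt = 2.625 × 10^7 m³.
Runoff depth d = V / A = 19.30 mm.
C = d / P = 19.30 / 41.6 = 0.46.

C ≈ 0.46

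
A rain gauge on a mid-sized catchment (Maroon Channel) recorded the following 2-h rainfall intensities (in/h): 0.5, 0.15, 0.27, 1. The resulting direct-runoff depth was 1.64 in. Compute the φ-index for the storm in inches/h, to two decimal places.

φ ≈ 0.34 in/h

Only the 2 blocks with intensity above φ contribute runoff: 0.5, 1 in/h.
Σ(I−φ)·Δt = d  ⇒  (0.5+1 − 2φ)·2 = 1.64
φ = (1.500 − 1.64/2) / 2 = 0.34 in/h.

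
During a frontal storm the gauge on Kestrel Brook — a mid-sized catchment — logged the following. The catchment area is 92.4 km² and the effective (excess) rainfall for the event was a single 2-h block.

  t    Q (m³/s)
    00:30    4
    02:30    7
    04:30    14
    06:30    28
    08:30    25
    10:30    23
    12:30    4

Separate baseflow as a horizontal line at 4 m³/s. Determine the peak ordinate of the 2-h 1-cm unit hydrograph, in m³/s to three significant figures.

U_p ≈ 40.0 m³/s

Direct runoff: 0.0, 3.0, 10.0, 24.0, 21.0, 19.0, 0.0 m³/s; ΣQ_DR = 77.00 m³/s, peak = 24.0 m³/s.
Runoff depth d = ΣQ_DR·Δt / A = 77.00 × 7200 / (92.4 km²) = 6.000 mm.
The 1-cm UH is the DRH scaled by (10 mm)/d, so U_p = 24.0 × 10/6.000 = 40.0 m³/s.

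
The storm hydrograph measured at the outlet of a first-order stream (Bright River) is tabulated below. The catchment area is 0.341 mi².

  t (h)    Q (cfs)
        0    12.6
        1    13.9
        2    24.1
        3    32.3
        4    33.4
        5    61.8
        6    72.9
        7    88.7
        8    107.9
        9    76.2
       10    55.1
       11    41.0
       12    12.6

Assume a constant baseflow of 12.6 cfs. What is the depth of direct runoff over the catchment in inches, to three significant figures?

Direct runoff: 0.0, 1.3, 11.5, 19.7, 20.8, 49.2, 60.3, 76.1, 95.3, 63.6, 42.5, 28.4, 0.0 cfs; ΣQ_DR = 468.7 cfs.
V = ΣQ_DR · Δt = 468.7 × 3600 s = 1.687 × 10^6 ft³.
Over A = 0.341 mi², depth = V / A = 2.13 in.

d ≈ 2.13 in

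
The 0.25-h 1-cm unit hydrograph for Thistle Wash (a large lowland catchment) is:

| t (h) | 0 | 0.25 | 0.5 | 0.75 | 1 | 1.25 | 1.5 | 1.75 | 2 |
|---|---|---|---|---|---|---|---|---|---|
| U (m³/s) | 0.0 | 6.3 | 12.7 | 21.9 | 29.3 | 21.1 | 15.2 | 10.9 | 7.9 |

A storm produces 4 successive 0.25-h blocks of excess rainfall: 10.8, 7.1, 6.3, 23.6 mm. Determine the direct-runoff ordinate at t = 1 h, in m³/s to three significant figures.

Q ≈ 70.1 m³/s

By discrete convolution, Q_j = Σ (P_i / 10 mm) · U_{j−i}.
At t = 1 h (j=4): Q = (10.8/10)·29.3 + (7.1/10)·21.9 + (6.3/10)·12.7 + (23.6/10)·6.3 = 70.1 m³/s.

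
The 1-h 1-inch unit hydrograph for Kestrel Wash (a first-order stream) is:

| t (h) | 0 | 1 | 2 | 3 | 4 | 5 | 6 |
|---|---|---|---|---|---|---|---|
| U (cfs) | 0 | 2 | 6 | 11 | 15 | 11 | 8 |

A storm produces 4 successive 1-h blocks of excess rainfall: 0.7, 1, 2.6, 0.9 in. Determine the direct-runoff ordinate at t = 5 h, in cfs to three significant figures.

Q ≈ 56.7 cfs

By discrete convolution, Q_j = Σ (P_i / 1 in) · U_{j−i}.
At t = 5 h (j=5): Q = (0.7/1)·11 + (1/1)·15 + (2.6/1)·11 + (0.9/1)·6 = 56.7 cfs.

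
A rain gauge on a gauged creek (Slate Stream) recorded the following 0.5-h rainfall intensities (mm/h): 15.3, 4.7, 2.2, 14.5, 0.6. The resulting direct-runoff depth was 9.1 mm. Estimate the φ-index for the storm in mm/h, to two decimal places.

Only the 2 blocks with intensity above φ contribute runoff: 15.3, 14.5 mm/h.
Σ(I−φ)·Δt = d  ⇒  (15.3+14.5 − 2φ)·0.5 = 9.1
φ = (29.80 − 9.1/0.5) / 2 = 5.80 mm/h.

φ ≈ 5.80 mm/h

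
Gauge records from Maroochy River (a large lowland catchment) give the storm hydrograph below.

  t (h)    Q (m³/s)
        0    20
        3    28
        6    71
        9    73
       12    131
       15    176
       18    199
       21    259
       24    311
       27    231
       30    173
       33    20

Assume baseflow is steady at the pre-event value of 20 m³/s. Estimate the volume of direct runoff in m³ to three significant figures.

V ≈ 1.57 × 10^7 m³

Direct-runoff ordinates (Q − Q_b): 0.0, 8.0, 51.0, 53.0, 111.0, 156.0, 179.0, 239.0, 291.0, 211.0, 153.0, 0.0 m³/s.
ΣQ_DR = 1452 m³/s.
With Δt = 3 h = 10800 s, V = ΣQ_DR · Δt = 1452 × 10800 = 1.57 × 10^7 m³.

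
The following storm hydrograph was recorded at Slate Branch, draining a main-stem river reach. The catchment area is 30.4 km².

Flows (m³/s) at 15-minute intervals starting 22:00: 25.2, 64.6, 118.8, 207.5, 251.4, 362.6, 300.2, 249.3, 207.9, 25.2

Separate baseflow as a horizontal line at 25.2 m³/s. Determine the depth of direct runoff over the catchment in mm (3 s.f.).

d ≈ 46.2 mm

Direct runoff: 0.0, 39.4, 93.6, 182.3, 226.2, 337.4, 275.0, 224.1, 182.7, 0.0 m³/s; ΣQ_DR = 1561 m³/s.
V = ΣQ_DR · Δt = 1561 × 900 s = 1.405 × 10^6 m³.
Over A = 30.4 km², depth = V / A = 46.2 mm.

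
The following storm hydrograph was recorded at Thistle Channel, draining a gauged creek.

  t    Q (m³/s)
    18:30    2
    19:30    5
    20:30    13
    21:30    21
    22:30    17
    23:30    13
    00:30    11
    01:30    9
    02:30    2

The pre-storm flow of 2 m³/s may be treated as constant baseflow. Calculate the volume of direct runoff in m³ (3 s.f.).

Direct-runoff ordinates (Q − Q_b): 0.0, 3.0, 11.0, 19.0, 15.0, 11.0, 9.0, 7.0, 0.0 m³/s.
ΣQ_DR = 75.00 m³/s.
With Δt = 1 h = 3600 s, V = ΣQ_DR · Δt = 75.00 × 3600 = 2.70 × 10^5 m³.

V ≈ 2.70 × 10^5 m³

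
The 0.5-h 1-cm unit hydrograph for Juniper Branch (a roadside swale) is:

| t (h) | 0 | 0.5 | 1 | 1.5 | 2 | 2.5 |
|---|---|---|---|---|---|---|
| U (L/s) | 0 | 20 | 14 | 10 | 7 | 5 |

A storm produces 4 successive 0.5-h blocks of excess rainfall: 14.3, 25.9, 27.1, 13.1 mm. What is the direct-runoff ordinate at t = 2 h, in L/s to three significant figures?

Q ≈ 100 L/s

By discrete convolution, Q_j = Σ (P_i / 10 mm) · U_{j−i}.
At t = 2 h (j=4): Q = (14.3/10)·7 + (25.9/10)·10 + (27.1/10)·14 + (13.1/10)·20 = 100 L/s.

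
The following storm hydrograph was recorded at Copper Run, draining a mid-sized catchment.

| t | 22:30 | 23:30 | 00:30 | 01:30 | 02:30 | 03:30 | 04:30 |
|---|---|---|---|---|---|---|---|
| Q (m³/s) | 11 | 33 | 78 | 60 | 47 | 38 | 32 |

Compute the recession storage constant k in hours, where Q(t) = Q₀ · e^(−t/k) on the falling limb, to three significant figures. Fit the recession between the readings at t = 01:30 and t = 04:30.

On the falling limb, Q drops from 60 to 32 m³/s between t = 01:30 and t = 04:30 (Δt = 3 h).
k = −Δt / ln(Q₂/Q₁) = −3 / ln(32/60) = 4.77 h.

k ≈ 4.77 h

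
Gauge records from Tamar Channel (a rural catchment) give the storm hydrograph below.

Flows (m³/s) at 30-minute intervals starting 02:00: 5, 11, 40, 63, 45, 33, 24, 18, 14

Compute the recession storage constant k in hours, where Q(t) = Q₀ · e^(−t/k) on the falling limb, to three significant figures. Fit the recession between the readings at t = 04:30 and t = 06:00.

On the falling limb, Q drops from 33 to 14 m³/s between t = 04:30 and t = 06:00 (Δt = 1.5 h).
k = −Δt / ln(Q₂/Q₁) = −1.5 / ln(14/33) = 1.75 h.

k ≈ 1.75 h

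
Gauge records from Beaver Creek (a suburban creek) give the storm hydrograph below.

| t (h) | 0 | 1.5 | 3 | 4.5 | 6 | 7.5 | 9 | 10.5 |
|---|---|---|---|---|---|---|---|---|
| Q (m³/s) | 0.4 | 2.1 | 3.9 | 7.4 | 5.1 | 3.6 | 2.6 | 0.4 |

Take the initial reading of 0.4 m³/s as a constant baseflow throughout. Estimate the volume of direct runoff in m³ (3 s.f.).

V ≈ 1.20 × 10^5 m³

Direct-runoff ordinates (Q − Q_b): 0.0, 1.7, 3.5, 7.0, 4.7, 3.2, 2.2, 0.0 m³/s.
ΣQ_DR = 22.30 m³/s.
With Δt = 1.5 h = 5400 s, V = ΣQ_DR · Δt = 22.30 × 5400 = 1.20 × 10^5 m³.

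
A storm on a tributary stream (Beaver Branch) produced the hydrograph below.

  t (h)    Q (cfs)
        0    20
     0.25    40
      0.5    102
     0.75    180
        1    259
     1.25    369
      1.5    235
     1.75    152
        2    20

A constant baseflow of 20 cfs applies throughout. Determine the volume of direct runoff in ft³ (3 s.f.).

Direct-runoff ordinates (Q − Q_b): 0.0, 20.0, 82.0, 160.0, 239.0, 349.0, 215.0, 132.0, 0.0 cfs.
ΣQ_DR = 1197 cfs.
With Δt = 0.25 h = 900 s, V = ΣQ_DR · Δt = 1197 × 900 = 1.08 × 10^6 ft³.

V ≈ 1.08 × 10^6 ft³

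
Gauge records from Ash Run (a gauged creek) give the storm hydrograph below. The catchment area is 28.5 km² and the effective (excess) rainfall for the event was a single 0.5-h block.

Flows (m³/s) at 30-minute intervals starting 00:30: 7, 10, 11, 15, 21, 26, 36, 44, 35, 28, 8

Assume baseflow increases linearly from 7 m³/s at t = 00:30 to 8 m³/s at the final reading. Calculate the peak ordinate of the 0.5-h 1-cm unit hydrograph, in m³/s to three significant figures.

U_p ≈ 36.3 m³/s

Direct runoff: 0.00, 2.90, 3.80, 7.70, 13.60, 18.50, 28.40, 36.30, 27.20, 20.10, 0.00 m³/s; ΣQ_DR = 158.5 m³/s, peak = 36.30 m³/s.
Runoff depth d = ΣQ_DR·Δt / A = 158.5 × 1800 / (28.5 km²) = 10.01 mm.
The 1-cm UH is the DRH scaled by (10 mm)/d, so U_p = 36.30 × 10/10.01 = 36.3 m³/s.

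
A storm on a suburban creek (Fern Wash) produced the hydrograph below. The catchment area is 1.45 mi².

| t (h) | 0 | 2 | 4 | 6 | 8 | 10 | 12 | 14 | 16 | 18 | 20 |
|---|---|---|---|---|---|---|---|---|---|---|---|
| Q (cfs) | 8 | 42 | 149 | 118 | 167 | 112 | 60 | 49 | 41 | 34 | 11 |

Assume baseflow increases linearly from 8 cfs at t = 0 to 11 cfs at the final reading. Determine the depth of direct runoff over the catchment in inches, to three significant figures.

Direct runoff: 0.00, 33.70, 140.40, 109.10, 157.80, 102.50, 50.20, 38.90, 30.60, 23.30, 0.00 cfs; ΣQ_DR = 686.5 cfs.
V = ΣQ_DR · Δt = 686.5 × 7200 s = 4.943 × 10^6 ft³.
Over A = 1.45 mi², depth = V / A = 1.47 in.

d ≈ 1.47 in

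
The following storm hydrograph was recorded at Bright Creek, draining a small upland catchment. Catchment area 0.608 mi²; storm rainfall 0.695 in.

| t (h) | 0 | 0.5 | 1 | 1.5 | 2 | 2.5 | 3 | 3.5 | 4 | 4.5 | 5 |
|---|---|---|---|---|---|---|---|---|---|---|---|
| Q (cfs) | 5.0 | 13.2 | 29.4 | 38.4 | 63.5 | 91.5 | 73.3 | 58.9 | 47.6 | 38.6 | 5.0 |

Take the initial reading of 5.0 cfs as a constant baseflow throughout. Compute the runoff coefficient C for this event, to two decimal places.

C ≈ 0.75

ΣQ_DR = 409.4 cfs; V = ΣQ_DR·Δt = 7.369 × 10^5 ft³.
Runoff depth d = V / A = 0.5217 in.
C = d / P = 0.5217 / 0.695 = 0.75.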